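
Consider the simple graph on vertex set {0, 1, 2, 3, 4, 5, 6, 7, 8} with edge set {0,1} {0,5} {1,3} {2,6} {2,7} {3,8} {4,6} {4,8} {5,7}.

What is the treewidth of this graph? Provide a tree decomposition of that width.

Treewidth 2.
One optimal decomposition is:
Bags: B1 = {2, 4, 6}  B2 = {2, 4, 8}  B3 = {2, 3, 8}  B4 = {1, 2, 3}  B5 = {0, 1, 2}  B6 = {0, 2, 5}  B7 = {2, 5, 7}
Tree: B1–B2, B2–B3, B3–B4, B4–B5, B5–B6, B6–B7

Each bag holds 3 vertices, so the decomposition has width 2, which upper-bounds the treewidth. Since 2–6–4–8–3–1–0–5–7–2 is a cycle in G, G is not acyclic. Forests are exactly the graphs of treewidth ≤ 1, so tw(G) ≥ 2. The upper and lower bounds meet at 2, so that is the treewidth.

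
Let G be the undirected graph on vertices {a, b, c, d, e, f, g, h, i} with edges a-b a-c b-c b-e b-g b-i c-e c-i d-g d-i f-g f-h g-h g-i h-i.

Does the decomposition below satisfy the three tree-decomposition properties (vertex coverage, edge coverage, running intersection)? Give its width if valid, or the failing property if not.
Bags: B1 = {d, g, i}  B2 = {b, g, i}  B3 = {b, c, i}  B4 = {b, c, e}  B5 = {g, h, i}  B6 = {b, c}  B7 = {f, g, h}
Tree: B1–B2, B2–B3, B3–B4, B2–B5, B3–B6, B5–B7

No — vertex a appears in no bag.

A tree decomposition must satisfy three properties: every vertex lies in some bag; for every edge, both endpoints lie together in some bag; and for every vertex, the bags containing it form a connected subtree. Here vertex a appears in no bag, so the decomposition is invalid.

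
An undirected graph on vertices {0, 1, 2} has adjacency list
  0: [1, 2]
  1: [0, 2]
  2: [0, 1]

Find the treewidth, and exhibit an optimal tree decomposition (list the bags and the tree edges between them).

A single bag containing all 3 vertices is trivially a valid decomposition of width 2. Conversely, {0, 1, 2} is a clique of size 3, and the vertices of any clique must share a bag in every tree decomposition; so some bag has ≥ 3 vertices and tw(G) ≥ 2. Combining the bounds, tw(G) = 2.

Treewidth 2.
Bags: B1 = {0, 1, 2}
Tree: (single bag)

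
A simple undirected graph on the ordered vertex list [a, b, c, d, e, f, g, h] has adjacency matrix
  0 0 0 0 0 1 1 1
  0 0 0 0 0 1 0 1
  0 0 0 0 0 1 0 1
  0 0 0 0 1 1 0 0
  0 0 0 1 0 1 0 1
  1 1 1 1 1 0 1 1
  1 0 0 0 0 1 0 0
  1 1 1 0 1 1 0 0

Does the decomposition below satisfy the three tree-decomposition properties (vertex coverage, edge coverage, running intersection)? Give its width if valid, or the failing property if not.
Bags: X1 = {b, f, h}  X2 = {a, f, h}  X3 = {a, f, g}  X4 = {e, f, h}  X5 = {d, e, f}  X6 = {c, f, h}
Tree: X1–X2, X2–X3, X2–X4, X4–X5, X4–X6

Vertex coverage: the bags together contain {a, b, c, d, e, f, g, h}, the full vertex set. Edge coverage: each edge of G has both endpoints in at least one bag. Running intersection: for every vertex, the bags containing it form a connected subtree. All three properties hold, so this is a valid tree decomposition of width max|bag| − 1 = 2, and hence tw(G) ≤ 2.

Yes; width 2.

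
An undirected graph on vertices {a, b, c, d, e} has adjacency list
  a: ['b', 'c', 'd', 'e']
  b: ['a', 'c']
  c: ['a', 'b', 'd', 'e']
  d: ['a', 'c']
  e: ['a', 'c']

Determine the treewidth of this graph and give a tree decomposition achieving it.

The largest bag has 3 vertices, giving width 2; this decomposition certifies tw(G) ≤ 2. On the other hand G contains the 3-clique {a, c, d}. A clique must lie in a single bag of any decomposition, so no decomposition can have width below 2. Combining the bounds, tw(G) = 2.

Treewidth 2.
Bags: B1 = {a, b, c}  B2 = {a, c, e}  B3 = {a, c, d}
Tree: B1–B2, B1–B3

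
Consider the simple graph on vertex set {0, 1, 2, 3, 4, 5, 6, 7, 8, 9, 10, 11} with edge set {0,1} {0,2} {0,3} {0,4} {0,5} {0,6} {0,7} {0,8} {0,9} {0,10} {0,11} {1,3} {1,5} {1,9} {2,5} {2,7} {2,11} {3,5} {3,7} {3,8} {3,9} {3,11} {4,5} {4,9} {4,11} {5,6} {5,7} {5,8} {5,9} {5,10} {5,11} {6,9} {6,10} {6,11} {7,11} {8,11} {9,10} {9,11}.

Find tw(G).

A width-4 tree decomposition is:
Bags: B1 = {0, 3, 5, 8, 11}  B2 = {0, 3, 5, 9, 11}  B3 = {0, 3, 5, 7, 11}  B4 = {0, 5, 6, 9, 11}  B5 = {0, 5, 6, 9, 10}  B6 = {0, 4, 5, 9, 11}  B7 = {0, 1, 3, 5, 9}  B8 = {0, 2, 5, 7, 11}
Tree: B1–B2, B1–B3, B2–B4, B4–B5, B4–B6, B2–B7, B3–B8
Every bag has size at most 5, so the width is 5 − 1 = 4 and tw(G) ≤ 4. On the other hand G contains the 5-clique {0, 1, 3, 5, 9}. A clique must lie in a single bag of any decomposition, so no decomposition can have width below 4. Combining the bounds, tw(G) = 4.

4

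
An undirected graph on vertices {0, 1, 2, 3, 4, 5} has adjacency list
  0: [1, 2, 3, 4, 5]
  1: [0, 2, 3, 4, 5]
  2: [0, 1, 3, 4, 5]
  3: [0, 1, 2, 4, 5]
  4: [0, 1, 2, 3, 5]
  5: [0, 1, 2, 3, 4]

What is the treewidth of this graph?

5

A width-5 tree decomposition is:
Bags: B1 = {0, 1, 2, 3, 4, 5}
Tree: (single bag)
With just one bag of size 6, the width is 6 − 1 = 5, so tw(G) ≤ 5. On the other hand G contains the 6-clique {0, 1, 2, 3, 4, 5}. A clique must lie in a single bag of any decomposition, so no decomposition can have width below 5. Therefore the treewidth is 5.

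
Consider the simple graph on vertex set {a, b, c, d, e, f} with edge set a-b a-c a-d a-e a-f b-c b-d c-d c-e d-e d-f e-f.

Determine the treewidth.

A width-3 tree decomposition is:
Bags: B1 = {a, d, e, f}  B2 = {a, c, d, e}  B3 = {a, b, c, d}
Tree: B1–B2, B2–B3
Every bag has size at most 4, so the width is 4 − 1 = 3 and tw(G) ≤ 3. For the lower bound, the 4 vertices {a, c, d, e} are pairwise adjacent, and any tree decomposition puts a clique entirely inside one bag — forcing width ≥ 3. Hence tw(G) = 3 exactly.

3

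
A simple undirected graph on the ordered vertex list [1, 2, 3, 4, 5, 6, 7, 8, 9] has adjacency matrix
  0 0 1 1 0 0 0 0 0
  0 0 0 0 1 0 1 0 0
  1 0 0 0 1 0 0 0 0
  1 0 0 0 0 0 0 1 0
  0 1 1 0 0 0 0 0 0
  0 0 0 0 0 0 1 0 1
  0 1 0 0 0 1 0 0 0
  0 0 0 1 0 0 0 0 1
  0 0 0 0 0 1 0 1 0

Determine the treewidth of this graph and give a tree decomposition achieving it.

Every bag has size at most 3, so the width is 3 − 1 = 2 and tw(G) ≤ 2. Since 7–6–9–8–4–1–3–5–2–7 is a cycle in G, G is not acyclic. Forests are exactly the graphs of treewidth ≤ 1, so tw(G) ≥ 2. Hence tw(G) = 2 exactly.

Treewidth 2.
Bags: B1 = {6, 7, 9}  B2 = {7, 8, 9}  B3 = {4, 7, 8}  B4 = {1, 4, 7}  B5 = {1, 3, 7}  B6 = {3, 5, 7}  B7 = {2, 5, 7}
Tree: B1–B2, B2–B3, B3–B4, B4–B5, B5–B6, B6–B7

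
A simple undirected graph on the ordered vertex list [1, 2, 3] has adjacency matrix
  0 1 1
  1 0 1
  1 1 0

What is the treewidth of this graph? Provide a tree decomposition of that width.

A single bag containing all 3 vertices is trivially a valid decomposition of width 2. On the other hand G contains the 3-clique {1, 2, 3}. A clique must lie in a single bag of any decomposition, so no decomposition can have width below 2. The upper and lower bounds meet at 2, so that is the treewidth.

Treewidth 2.
One optimal decomposition is:
Bags: B1 = {1, 2, 3}
Tree: (single bag)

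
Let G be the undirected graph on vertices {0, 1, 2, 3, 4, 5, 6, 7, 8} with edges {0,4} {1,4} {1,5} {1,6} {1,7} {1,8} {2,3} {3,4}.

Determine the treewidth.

1

A width-1 tree decomposition is:
Bags: B1 = {1, 5}  B2 = {1, 7}  B3 = {1, 6}  B4 = {1, 4}  B5 = {3, 4}  B6 = {2, 3}  B7 = {0, 4}  B8 = {1, 8}
Tree: B1–B2, B1–B3, B3–B4, B4–B5, B5–B6, B5–B7, B1–B8
Each bag holds 2 vertices, so the decomposition has width 1, which upper-bounds the treewidth. G has an edge, so its treewidth is at least 1. Therefore the treewidth is 1.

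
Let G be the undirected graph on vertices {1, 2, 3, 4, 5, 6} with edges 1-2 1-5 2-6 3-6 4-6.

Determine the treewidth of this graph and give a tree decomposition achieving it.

The largest bag has 2 vertices, giving width 1; this decomposition certifies tw(G) ≤ 1. G has an edge, so its treewidth is at least 1. Combining the bounds, tw(G) = 1.

Treewidth 1.
One such decomposition:
Bags: B1 = {2, 6}  B2 = {4, 6}  B3 = {1, 2}  B4 = {1, 5}  B5 = {3, 6}
Tree: B1–B2, B1–B3, B3–B4, B1–B5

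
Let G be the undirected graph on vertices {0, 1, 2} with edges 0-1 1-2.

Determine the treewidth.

A width-1 tree decomposition is:
Bags: B1 = {0, 1}  B2 = {1, 2}
Tree: B1–B2
Each bag holds 2 vertices, so the decomposition has width 1, which upper-bounds the treewidth. Any graph with an edge has treewidth ≥ 1, and G has the edge 0–1. Therefore the treewidth is 1.

1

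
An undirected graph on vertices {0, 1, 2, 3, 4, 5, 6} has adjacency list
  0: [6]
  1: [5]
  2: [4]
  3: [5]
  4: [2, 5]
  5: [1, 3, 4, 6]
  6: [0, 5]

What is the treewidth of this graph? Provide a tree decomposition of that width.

Treewidth 1.
One optimal decomposition is:
Bags: B1 = {3, 5}  B2 = {4, 5}  B3 = {5, 6}  B4 = {2, 4}  B5 = {0, 6}  B6 = {1, 5}
Tree: B1–B2, B1–B3, B2–B4, B3–B5, B3–B6

The largest bag has 2 vertices, giving width 1; this decomposition certifies tw(G) ≤ 1. Any graph with an edge has treewidth ≥ 1, and G has the edge 3–5. The upper and lower bounds meet at 1, so that is the treewidth.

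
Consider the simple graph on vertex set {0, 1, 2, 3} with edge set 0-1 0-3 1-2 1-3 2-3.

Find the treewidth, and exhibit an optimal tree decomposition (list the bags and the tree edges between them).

Treewidth 2.
Bags: B1 = {0, 1, 3}  B2 = {1, 2, 3}
Tree: B1–B2

The largest bag has 3 vertices, giving width 2; this decomposition certifies tw(G) ≤ 2. On the other hand G contains the 3-clique {0, 1, 3}. A clique must lie in a single bag of any decomposition, so no decomposition can have width below 2. Hence tw(G) = 2 exactly.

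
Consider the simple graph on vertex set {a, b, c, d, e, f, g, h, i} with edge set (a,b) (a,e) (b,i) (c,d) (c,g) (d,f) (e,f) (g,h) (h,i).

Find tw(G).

A width-2 tree decomposition is:
Bags: B1 = {c, d, g}  B2 = {d, f, g}  B3 = {e, f, g}  B4 = {a, e, g}  B5 = {a, b, g}  B6 = {b, g, i}  B7 = {g, h, i}
Tree: B1–B2, B2–B3, B3–B4, B4–B5, B5–B6, B6–B7
The largest bag has 3 vertices, giving width 2; this decomposition certifies tw(G) ≤ 2. Since g–c–d–f–e–a–b–i–h–g is a cycle in G, G is not acyclic. Forests are exactly the graphs of treewidth ≤ 1, so tw(G) ≥ 2. Combining the bounds, tw(G) = 2.

2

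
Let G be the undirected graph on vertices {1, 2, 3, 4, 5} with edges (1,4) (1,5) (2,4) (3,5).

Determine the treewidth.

A width-1 tree decomposition is:
Bags: B1 = {1, 4}  B2 = {1, 5}  B3 = {3, 5}  B4 = {2, 4}
Tree: B1–B2, B2–B3, B1–B4
Each bag holds 2 vertices, so the decomposition has width 1, which upper-bounds the treewidth. Any graph with an edge has treewidth ≥ 1, and G has the edge 1–4. Therefore the treewidth is 1.

1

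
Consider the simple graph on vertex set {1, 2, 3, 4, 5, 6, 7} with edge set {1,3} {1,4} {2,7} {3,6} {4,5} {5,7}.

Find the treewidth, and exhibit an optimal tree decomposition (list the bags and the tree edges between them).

Treewidth 1.
One such decomposition:
Bags: B1 = {3, 6}  B2 = {1, 3}  B3 = {1, 4}  B4 = {4, 5}  B5 = {5, 7}  B6 = {2, 7}
Tree: B1–B2, B2–B3, B3–B4, B4–B5, B5–B6

Each bag holds 2 vertices, so the decomposition has width 1, which upper-bounds the treewidth. Since G has at least one edge (e.g. 6–3), it is not an edgeless graph, so tw(G) ≥ 1. Hence tw(G) = 1 exactly.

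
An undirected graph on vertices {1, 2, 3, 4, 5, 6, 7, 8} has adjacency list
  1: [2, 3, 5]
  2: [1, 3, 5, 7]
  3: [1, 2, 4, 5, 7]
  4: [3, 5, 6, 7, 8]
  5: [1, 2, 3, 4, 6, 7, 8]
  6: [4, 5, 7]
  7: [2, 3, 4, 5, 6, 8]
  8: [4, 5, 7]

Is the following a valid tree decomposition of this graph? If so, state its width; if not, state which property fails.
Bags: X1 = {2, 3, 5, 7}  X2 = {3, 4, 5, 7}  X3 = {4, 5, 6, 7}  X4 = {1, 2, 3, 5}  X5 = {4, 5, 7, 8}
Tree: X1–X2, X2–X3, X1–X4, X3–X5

Checking the three conditions: (i) the bags cover all of {1, 2, 3, 4, 5, 6, 7, 8}; (ii) for each edge, some bag contains both endpoints; (iii) the bags containing any fixed vertex form a subtree. All hold, so the decomposition is valid with width 4 − 1 = 3.

Yes; width 3.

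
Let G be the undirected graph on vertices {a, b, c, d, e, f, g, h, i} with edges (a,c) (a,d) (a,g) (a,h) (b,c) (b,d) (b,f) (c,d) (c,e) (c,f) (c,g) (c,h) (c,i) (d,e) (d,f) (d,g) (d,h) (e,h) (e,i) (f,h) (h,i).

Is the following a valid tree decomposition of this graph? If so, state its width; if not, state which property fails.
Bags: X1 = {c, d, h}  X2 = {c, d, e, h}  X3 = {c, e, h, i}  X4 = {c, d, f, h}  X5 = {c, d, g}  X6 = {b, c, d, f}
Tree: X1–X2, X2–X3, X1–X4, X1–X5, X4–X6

A tree decomposition must satisfy three properties: every vertex lies in some bag; for every edge, both endpoints lie together in some bag; and for every vertex, the bags containing it form a connected subtree. Here vertex a appears in no bag, so the decomposition is invalid.

No — vertex a appears in no bag.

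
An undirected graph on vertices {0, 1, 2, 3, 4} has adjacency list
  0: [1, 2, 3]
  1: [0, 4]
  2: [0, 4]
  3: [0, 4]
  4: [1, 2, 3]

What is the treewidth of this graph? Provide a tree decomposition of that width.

The largest bag has 3 vertices, giving width 2; this decomposition certifies tw(G) ≤ 2. Since 3–4–2–0–3 is a cycle in G, G is not acyclic. Forests are exactly the graphs of treewidth ≤ 1, so tw(G) ≥ 2. Therefore the treewidth is 2.

Treewidth 2.
One optimal decomposition is:
Bags: B1 = {0, 3, 4}  B2 = {0, 2, 4}  B3 = {0, 1, 4}
Tree: B1–B2, B2–B3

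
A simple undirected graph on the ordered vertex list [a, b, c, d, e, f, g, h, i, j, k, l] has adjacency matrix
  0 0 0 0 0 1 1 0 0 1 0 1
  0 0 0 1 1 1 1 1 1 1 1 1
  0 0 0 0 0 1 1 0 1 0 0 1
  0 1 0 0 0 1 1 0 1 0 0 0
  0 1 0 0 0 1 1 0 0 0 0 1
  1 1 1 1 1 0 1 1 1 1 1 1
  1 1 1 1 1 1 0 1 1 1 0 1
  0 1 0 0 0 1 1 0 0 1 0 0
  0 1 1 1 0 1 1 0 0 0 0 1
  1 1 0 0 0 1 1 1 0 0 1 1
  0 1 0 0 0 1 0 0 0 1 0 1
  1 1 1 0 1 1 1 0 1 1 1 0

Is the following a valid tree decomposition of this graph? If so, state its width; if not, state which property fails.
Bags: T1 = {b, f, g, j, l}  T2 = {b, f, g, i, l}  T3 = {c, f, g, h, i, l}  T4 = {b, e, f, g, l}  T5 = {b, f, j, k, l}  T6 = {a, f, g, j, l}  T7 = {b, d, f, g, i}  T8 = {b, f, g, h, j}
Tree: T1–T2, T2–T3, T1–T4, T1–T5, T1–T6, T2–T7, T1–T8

No — bags containing vertex h are not connected in the tree.

A tree decomposition must satisfy three properties: every vertex lies in some bag; for every edge, both endpoints lie together in some bag; and for every vertex, the bags containing it form a connected subtree. Here bags containing vertex h are not connected in the tree, so the decomposition is invalid.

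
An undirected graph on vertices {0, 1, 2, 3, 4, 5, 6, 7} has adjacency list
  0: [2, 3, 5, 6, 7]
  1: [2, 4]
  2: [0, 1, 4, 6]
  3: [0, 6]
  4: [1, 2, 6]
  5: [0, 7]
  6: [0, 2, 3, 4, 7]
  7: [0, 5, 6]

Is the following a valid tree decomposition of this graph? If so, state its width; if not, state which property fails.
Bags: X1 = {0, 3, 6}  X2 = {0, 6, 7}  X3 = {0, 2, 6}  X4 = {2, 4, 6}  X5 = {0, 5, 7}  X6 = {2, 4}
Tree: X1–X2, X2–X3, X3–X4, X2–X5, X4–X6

No — vertex 1 appears in no bag.

A tree decomposition must satisfy three properties: every vertex lies in some bag; for every edge, both endpoints lie together in some bag; and for every vertex, the bags containing it form a connected subtree. Here vertex 1 appears in no bag, so the decomposition is invalid.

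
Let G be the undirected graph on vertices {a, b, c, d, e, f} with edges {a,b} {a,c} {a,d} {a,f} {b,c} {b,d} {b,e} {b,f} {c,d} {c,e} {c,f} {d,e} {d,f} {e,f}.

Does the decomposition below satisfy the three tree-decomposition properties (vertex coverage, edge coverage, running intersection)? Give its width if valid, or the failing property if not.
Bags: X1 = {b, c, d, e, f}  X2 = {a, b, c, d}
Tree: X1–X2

No — edge (f,a) lies in no bag.

A tree decomposition must satisfy three properties: every vertex lies in some bag; for every edge, both endpoints lie together in some bag; and for every vertex, the bags containing it form a connected subtree. Here edge (f,a) lies in no bag, so the decomposition is invalid.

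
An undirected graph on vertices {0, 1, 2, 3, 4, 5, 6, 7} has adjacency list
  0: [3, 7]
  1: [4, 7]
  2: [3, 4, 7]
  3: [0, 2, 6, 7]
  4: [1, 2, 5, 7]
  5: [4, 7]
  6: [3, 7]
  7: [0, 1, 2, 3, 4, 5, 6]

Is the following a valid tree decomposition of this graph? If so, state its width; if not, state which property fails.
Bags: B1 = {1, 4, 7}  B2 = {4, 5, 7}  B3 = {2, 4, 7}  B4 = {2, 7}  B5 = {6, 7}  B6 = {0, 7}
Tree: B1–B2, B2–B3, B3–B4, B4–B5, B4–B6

A tree decomposition must satisfy three properties: every vertex lies in some bag; for every edge, both endpoints lie together in some bag; and for every vertex, the bags containing it form a connected subtree. Here vertex 3 appears in no bag, so the decomposition is invalid.

No — vertex 3 appears in no bag.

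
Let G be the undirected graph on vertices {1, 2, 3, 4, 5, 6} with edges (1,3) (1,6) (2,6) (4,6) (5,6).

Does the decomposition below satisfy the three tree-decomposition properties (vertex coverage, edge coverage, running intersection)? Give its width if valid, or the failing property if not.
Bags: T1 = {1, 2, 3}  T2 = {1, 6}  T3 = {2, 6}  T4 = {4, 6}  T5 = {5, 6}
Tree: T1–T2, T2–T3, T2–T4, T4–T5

A tree decomposition must satisfy three properties: every vertex lies in some bag; for every edge, both endpoints lie together in some bag; and for every vertex, the bags containing it form a connected subtree. Here bags containing vertex 2 are not connected in the tree, so the decomposition is invalid.

No — bags containing vertex 2 are not connected in the tree.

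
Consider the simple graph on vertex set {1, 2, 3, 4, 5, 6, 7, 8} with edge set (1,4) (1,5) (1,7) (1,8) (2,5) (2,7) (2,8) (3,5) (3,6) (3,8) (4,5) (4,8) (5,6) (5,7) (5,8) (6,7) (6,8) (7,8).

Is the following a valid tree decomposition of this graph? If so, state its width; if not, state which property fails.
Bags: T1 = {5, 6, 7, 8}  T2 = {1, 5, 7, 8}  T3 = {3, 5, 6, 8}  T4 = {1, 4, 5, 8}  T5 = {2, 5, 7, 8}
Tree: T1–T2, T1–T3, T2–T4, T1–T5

Yes; width 3.

Checking the three conditions: (i) the bags cover all of {1, 2, 3, 4, 5, 6, 7, 8}; (ii) for each edge, some bag contains both endpoints; (iii) the bags containing any fixed vertex form a subtree. All hold, so the decomposition is valid with width 4 − 1 = 3.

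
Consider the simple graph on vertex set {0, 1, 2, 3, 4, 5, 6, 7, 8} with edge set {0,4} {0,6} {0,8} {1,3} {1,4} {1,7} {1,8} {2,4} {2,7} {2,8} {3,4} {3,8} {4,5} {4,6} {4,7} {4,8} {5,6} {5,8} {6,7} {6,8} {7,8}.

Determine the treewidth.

3

A width-3 tree decomposition is:
Bags: B1 = {4, 5, 6, 8}  B2 = {4, 6, 7, 8}  B3 = {2, 4, 7, 8}  B4 = {1, 4, 7, 8}  B5 = {1, 3, 4, 8}  B6 = {0, 4, 6, 8}
Tree: B1–B2, B2–B3, B2–B4, B4–B5, B2–B6
The largest bag has 4 vertices, giving width 3; this decomposition certifies tw(G) ≤ 3. On the other hand G contains the 4-clique {1, 3, 4, 8}. A clique must lie in a single bag of any decomposition, so no decomposition can have width below 3. The upper and lower bounds meet at 3, so that is the treewidth.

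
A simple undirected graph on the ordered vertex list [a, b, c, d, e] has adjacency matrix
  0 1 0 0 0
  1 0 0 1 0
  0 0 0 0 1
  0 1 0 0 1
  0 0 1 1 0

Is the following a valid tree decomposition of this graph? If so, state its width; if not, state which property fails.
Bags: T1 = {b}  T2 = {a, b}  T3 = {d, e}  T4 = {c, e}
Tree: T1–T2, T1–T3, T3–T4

No — edge (d,b) lies in no bag.

A tree decomposition must satisfy three properties: every vertex lies in some bag; for every edge, both endpoints lie together in some bag; and for every vertex, the bags containing it form a connected subtree. Here edge (d,b) lies in no bag, so the decomposition is invalid.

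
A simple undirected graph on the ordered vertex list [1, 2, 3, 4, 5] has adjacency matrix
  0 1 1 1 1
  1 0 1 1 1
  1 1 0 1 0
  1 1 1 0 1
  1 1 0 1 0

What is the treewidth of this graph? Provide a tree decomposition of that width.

The largest bag has 4 vertices, giving width 3; this decomposition certifies tw(G) ≤ 3. On the other hand G contains the 4-clique {1, 2, 3, 4}. A clique must lie in a single bag of any decomposition, so no decomposition can have width below 3. The upper and lower bounds meet at 3, so that is the treewidth.

Treewidth 3.
Bags: B1 = {1, 2, 3, 4}  B2 = {1, 2, 4, 5}
Tree: B1–B2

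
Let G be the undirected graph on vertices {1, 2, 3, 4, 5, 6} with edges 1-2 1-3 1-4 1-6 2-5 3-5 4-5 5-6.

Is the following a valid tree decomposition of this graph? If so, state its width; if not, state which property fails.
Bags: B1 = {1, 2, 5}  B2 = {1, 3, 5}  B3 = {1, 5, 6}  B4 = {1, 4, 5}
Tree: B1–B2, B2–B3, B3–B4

Vertex coverage: the bags together contain {1, 2, 3, 4, 5, 6}, the full vertex set. Edge coverage: each edge of G has both endpoints in at least one bag. Running intersection: for every vertex, the bags containing it form a connected subtree. All three properties hold, so this is a valid tree decomposition of width max|bag| − 1 = 2, and hence tw(G) ≤ 2.

Yes; width 2.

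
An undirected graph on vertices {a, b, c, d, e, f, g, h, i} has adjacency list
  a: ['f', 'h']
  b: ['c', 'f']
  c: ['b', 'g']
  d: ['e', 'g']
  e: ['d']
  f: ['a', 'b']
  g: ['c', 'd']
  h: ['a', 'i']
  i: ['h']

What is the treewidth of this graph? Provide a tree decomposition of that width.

Every bag has size at most 2, so the width is 2 − 1 = 1 and tw(G) ≤ 1. Any graph with an edge has treewidth ≥ 1, and G has the edge e–d. The upper and lower bounds meet at 1, so that is the treewidth.

Treewidth 1.
Bags: B1 = {d, e}  B2 = {d, g}  B3 = {c, g}  B4 = {b, c}  B5 = {b, f}  B6 = {a, f}  B7 = {a, h}  B8 = {h, i}
Tree: B1–B2, B2–B3, B3–B4, B4–B5, B5–B6, B6–B7, B7–B8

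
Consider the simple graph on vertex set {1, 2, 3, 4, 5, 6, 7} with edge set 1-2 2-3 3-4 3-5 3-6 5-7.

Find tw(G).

1

A width-1 tree decomposition is:
Bags: B1 = {3, 6}  B2 = {2, 3}  B3 = {3, 5}  B4 = {1, 2}  B5 = {3, 4}  B6 = {5, 7}
Tree: B1–B2, B1–B3, B2–B4, B3–B5, B3–B6
Every bag has size at most 2, so the width is 2 − 1 = 1 and tw(G) ≤ 1. Since G has at least one edge (e.g. 6–3), it is not an edgeless graph, so tw(G) ≥ 1. Hence tw(G) = 1 exactly.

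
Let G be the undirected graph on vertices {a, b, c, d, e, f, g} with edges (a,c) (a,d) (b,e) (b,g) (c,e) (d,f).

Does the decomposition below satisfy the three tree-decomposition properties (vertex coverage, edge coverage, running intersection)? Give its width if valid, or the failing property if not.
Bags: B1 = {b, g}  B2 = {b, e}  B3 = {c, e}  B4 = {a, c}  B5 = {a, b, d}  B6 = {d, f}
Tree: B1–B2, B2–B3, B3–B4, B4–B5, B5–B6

A tree decomposition must satisfy three properties: every vertex lies in some bag; for every edge, both endpoints lie together in some bag; and for every vertex, the bags containing it form a connected subtree. Here bags containing vertex b are not connected in the tree, so the decomposition is invalid.

No — bags containing vertex b are not connected in the tree.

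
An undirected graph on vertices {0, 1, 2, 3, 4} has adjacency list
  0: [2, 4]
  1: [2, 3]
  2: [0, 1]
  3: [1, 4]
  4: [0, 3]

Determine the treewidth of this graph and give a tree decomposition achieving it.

The largest bag has 3 vertices, giving width 2; this decomposition certifies tw(G) ≤ 2. The edges 0–2–1–3–4–0 form a cycle, so G is not a tree and its treewidth is at least 2. The upper and lower bounds meet at 2, so that is the treewidth.

Treewidth 2.
One such decomposition:
Bags: B1 = {0, 1, 2}  B2 = {0, 1, 3}  B3 = {0, 3, 4}
Tree: B1–B2, B2–B3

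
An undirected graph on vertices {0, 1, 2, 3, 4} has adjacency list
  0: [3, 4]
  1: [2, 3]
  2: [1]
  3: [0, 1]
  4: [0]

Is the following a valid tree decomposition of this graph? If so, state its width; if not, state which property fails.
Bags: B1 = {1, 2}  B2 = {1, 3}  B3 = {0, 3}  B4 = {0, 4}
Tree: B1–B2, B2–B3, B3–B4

Yes; width 1.

Vertex coverage: the bags together contain {0, 1, 2, 3, 4}, the full vertex set. Edge coverage: each edge of G has both endpoints in at least one bag. Running intersection: for every vertex, the bags containing it form a connected subtree. All three properties hold, so this is a valid tree decomposition of width max|bag| − 1 = 1, and hence tw(G) ≤ 1.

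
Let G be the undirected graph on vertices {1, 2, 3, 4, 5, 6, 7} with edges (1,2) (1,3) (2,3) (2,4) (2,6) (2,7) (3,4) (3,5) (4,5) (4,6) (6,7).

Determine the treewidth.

A width-2 tree decomposition is:
Bags: B1 = {2, 3, 4}  B2 = {2, 4, 6}  B3 = {3, 4, 5}  B4 = {1, 2, 3}  B5 = {2, 6, 7}
Tree: B1–B2, B1–B3, B1–B4, B2–B5
The largest bag has 3 vertices, giving width 2; this decomposition certifies tw(G) ≤ 2. For the lower bound, the 3 vertices {1, 2, 3} are pairwise adjacent, and any tree decomposition puts a clique entirely inside one bag — forcing width ≥ 2. The upper and lower bounds meet at 2, so that is the treewidth.

2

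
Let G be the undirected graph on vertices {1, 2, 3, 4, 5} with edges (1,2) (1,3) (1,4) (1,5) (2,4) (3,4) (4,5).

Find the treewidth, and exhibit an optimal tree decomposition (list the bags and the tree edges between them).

Treewidth 2.
One such decomposition:
Bags: B1 = {1, 2, 4}  B2 = {1, 4, 5}  B3 = {1, 3, 4}
Tree: B1–B2, B1–B3

Each bag holds 3 vertices, so the decomposition has width 2, which upper-bounds the treewidth. On the other hand G contains the 3-clique {1, 2, 4}. A clique must lie in a single bag of any decomposition, so no decomposition can have width below 2. Therefore the treewidth is 2.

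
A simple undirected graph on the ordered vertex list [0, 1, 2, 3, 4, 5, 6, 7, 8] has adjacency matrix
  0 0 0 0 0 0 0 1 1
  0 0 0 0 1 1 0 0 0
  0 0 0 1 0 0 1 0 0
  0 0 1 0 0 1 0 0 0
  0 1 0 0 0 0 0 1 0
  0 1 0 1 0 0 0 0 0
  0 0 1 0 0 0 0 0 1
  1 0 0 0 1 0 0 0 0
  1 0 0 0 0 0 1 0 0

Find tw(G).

A width-2 tree decomposition is:
Bags: B1 = {1, 4, 5}  B2 = {4, 5, 7}  B3 = {0, 5, 7}  B4 = {0, 5, 8}  B5 = {5, 6, 8}  B6 = {2, 5, 6}  B7 = {2, 3, 5}
Tree: B1–B2, B2–B3, B3–B4, B4–B5, B5–B6, B6–B7
Each bag holds 3 vertices, so the decomposition has width 2, which upper-bounds the treewidth. Since 5–1–4–7–0–8–6–2–3–5 is a cycle in G, G is not acyclic. Forests are exactly the graphs of treewidth ≤ 1, so tw(G) ≥ 2. The upper and lower bounds meet at 2, so that is the treewidth.

2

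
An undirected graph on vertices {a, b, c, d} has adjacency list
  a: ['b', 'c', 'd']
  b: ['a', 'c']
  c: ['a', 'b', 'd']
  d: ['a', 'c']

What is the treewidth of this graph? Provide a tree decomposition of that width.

Treewidth 2.
Bags: B1 = {a, c, d}  B2 = {a, b, c}
Tree: B1–B2

Each bag holds 3 vertices, so the decomposition has width 2, which upper-bounds the treewidth. Conversely, {a, c, d} is a clique of size 3, and the vertices of any clique must share a bag in every tree decomposition; so some bag has ≥ 3 vertices and tw(G) ≥ 2. Therefore the treewidth is 2.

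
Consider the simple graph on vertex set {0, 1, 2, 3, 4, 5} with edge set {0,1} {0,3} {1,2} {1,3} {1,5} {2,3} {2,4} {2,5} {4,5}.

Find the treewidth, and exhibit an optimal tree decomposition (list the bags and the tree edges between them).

Each bag holds 3 vertices, so the decomposition has width 2, which upper-bounds the treewidth. On the other hand G contains the 3-clique {0, 1, 3}. A clique must lie in a single bag of any decomposition, so no decomposition can have width below 2. Hence tw(G) = 2 exactly.

Treewidth 2.
One optimal decomposition is:
Bags: B1 = {0, 1, 3}  B2 = {1, 2, 3}  B3 = {1, 2, 5}  B4 = {2, 4, 5}
Tree: B1–B2, B2–B3, B3–B4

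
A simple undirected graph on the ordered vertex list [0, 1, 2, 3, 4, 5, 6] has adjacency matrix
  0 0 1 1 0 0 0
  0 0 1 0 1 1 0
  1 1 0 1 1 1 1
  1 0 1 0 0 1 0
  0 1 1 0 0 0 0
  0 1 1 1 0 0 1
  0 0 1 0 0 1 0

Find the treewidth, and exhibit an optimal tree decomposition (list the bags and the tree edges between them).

Each bag holds 3 vertices, so the decomposition has width 2, which upper-bounds the treewidth. Conversely, {0, 2, 3} is a clique of size 3, and the vertices of any clique must share a bag in every tree decomposition; so some bag has ≥ 3 vertices and tw(G) ≥ 2. The upper and lower bounds meet at 2, so that is the treewidth.

Treewidth 2.
Bags: B1 = {1, 2, 5}  B2 = {1, 2, 4}  B3 = {2, 3, 5}  B4 = {2, 5, 6}  B5 = {0, 2, 3}
Tree: B1–B2, B1–B3, B3–B4, B3–B5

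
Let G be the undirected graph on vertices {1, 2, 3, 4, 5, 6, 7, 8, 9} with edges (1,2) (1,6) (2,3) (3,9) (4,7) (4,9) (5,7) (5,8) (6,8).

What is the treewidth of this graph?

2

A width-2 tree decomposition is:
Bags: B1 = {4, 5, 7}  B2 = {4, 5, 8}  B3 = {4, 6, 8}  B4 = {1, 4, 6}  B5 = {1, 2, 4}  B6 = {2, 3, 4}  B7 = {3, 4, 9}
Tree: B1–B2, B2–B3, B3–B4, B4–B5, B5–B6, B6–B7
The largest bag has 3 vertices, giving width 2; this decomposition certifies tw(G) ≤ 2. The edges 4–7–5–8–6–1–2–3–9–4 form a cycle, so G is not a tree and its treewidth is at least 2. The upper and lower bounds meet at 2, so that is the treewidth.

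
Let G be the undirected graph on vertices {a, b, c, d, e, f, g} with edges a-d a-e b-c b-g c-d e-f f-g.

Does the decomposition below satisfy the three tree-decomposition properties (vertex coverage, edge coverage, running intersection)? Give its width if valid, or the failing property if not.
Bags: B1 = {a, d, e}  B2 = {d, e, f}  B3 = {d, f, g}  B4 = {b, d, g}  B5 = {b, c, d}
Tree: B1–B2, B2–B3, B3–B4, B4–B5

Checking the three conditions: (i) the bags cover all of {a, b, c, d, e, f, g}; (ii) for each edge, some bag contains both endpoints; (iii) the bags containing any fixed vertex form a subtree. All hold, so the decomposition is valid with width 3 − 1 = 2.

Yes; width 2.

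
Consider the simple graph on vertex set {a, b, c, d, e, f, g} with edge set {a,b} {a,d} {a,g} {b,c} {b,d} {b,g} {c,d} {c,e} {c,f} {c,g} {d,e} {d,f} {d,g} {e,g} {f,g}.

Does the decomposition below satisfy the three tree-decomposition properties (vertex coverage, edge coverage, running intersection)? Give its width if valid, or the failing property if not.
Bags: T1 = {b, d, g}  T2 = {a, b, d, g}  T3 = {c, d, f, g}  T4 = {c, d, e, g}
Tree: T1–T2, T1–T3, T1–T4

No — edge (c,b) lies in no bag.

A tree decomposition must satisfy three properties: every vertex lies in some bag; for every edge, both endpoints lie together in some bag; and for every vertex, the bags containing it form a connected subtree. Here edge (c,b) lies in no bag, so the decomposition is invalid.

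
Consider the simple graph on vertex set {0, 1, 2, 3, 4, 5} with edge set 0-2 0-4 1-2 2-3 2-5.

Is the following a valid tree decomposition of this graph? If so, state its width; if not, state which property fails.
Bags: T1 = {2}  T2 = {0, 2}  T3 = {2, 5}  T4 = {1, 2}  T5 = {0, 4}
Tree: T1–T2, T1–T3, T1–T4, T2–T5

No — vertex 3 appears in no bag.

A tree decomposition must satisfy three properties: every vertex lies in some bag; for every edge, both endpoints lie together in some bag; and for every vertex, the bags containing it form a connected subtree. Here vertex 3 appears in no bag, so the decomposition is invalid.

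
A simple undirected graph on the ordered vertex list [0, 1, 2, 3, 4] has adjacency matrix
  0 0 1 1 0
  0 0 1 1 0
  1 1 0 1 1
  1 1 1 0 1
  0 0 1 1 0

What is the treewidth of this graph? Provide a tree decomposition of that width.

Treewidth 2.
Bags: B1 = {2, 3, 4}  B2 = {0, 2, 3}  B3 = {1, 2, 3}
Tree: B1–B2, B2–B3

The largest bag has 3 vertices, giving width 2; this decomposition certifies tw(G) ≤ 2. Conversely, {0, 2, 3} is a clique of size 3, and the vertices of any clique must share a bag in every tree decomposition; so some bag has ≥ 3 vertices and tw(G) ≥ 2. Hence tw(G) = 2 exactly.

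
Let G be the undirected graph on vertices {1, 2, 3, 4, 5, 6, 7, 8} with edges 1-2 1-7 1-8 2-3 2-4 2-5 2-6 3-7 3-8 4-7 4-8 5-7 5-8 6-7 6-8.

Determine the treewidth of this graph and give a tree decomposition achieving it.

Every bag has size at most 4, so the width is 4 − 1 = 3 and tw(G) ≤ 3. For the lower bound: the 4 vertex sets {2,5}, {3,8}, {7}, {4} are disjoint, each induces a connected subgraph, and every pair is joined by at least one edge of G. Contracting each set to a single vertex therefore yields K_{4} as a minor, and since treewidth is minor-monotone, tw(G) ≥ tw(K_{4}) = 3. The upper and lower bounds meet at 3, so that is the treewidth.

Treewidth 3.
One such decomposition:
Bags: B1 = {2, 5, 7, 8}  B2 = {2, 3, 7, 8}  B3 = {2, 4, 7, 8}  B4 = {1, 2, 7, 8}  B5 = {2, 6, 7, 8}
Tree: B1–B2, B2–B3, B3–B4, B4–B5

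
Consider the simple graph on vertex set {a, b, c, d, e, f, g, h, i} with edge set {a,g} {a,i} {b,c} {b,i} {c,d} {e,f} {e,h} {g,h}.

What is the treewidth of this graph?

1

A width-1 tree decomposition is:
Bags: B1 = {c, d}  B2 = {b, c}  B3 = {b, i}  B4 = {a, i}  B5 = {a, g}  B6 = {g, h}  B7 = {e, h}  B8 = {e, f}
Tree: B1–B2, B2–B3, B3–B4, B4–B5, B5–B6, B6–B7, B7–B8
The largest bag has 2 vertices, giving width 1; this decomposition certifies tw(G) ≤ 1. G has an edge, so its treewidth is at least 1. The upper and lower bounds meet at 1, so that is the treewidth.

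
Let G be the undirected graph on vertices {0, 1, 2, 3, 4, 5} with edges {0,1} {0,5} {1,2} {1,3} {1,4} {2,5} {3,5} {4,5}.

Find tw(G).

A width-2 tree decomposition is:
Bags: B1 = {1, 2, 5}  B2 = {1, 3, 5}  B3 = {1, 4, 5}  B4 = {0, 1, 5}
Tree: B1–B2, B2–B3, B3–B4
Each bag holds 3 vertices, so the decomposition has width 2, which upper-bounds the treewidth. For the lower bound, G contains the cycle 2–1–3–5–2, so G is not a forest; only forests have treewidth ≤ 1, hence tw(G) ≥ 2. Therefore the treewidth is 2.

2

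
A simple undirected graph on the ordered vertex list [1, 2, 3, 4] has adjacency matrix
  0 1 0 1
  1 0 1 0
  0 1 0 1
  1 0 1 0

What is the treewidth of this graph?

A width-2 tree decomposition is:
Bags: B1 = {2, 3, 4}  B2 = {1, 2, 4}
Tree: B1–B2
The largest bag has 3 vertices, giving width 2; this decomposition certifies tw(G) ≤ 2. The edges 4–3–2–1–4 form a cycle, so G is not a tree and its treewidth is at least 2. Combining the bounds, tw(G) = 2.

2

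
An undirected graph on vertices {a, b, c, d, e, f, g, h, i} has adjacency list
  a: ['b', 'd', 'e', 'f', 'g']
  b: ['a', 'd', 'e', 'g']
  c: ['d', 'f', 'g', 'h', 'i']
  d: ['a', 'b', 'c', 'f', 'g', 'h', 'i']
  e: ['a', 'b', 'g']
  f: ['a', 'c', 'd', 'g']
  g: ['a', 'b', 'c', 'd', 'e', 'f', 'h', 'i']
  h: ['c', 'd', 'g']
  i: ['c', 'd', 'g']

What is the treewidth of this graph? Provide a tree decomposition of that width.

Treewidth 3.
One such decomposition:
Bags: B1 = {c, d, f, g}  B2 = {a, d, f, g}  B3 = {a, b, d, g}  B4 = {c, d, g, i}  B5 = {a, b, e, g}  B6 = {c, d, g, h}
Tree: B1–B2, B2–B3, B1–B4, B3–B5, B1–B6

Each bag holds 4 vertices, so the decomposition has width 3, which upper-bounds the treewidth. Conversely, {c, d, g, h} is a clique of size 4, and the vertices of any clique must share a bag in every tree decomposition; so some bag has ≥ 4 vertices and tw(G) ≥ 3. Combining the bounds, tw(G) = 3.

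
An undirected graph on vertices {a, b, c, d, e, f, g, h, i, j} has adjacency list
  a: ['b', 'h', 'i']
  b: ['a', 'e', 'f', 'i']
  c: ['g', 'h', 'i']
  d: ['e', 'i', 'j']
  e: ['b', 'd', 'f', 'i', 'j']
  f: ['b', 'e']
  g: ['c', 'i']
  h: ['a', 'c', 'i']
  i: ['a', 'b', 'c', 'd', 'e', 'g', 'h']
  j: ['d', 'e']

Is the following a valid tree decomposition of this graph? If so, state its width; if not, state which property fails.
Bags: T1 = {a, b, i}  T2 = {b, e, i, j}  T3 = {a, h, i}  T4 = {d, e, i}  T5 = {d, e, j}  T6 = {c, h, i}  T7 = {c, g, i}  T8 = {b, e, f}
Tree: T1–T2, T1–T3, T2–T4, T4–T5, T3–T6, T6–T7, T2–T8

A tree decomposition must satisfy three properties: every vertex lies in some bag; for every edge, both endpoints lie together in some bag; and for every vertex, the bags containing it form a connected subtree. Here bags containing vertex j are not connected in the tree, so the decomposition is invalid.

No — bags containing vertex j are not connected in the tree.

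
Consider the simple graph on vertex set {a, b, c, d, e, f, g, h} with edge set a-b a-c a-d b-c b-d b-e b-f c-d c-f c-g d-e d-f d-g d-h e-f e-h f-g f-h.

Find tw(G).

3

A width-3 tree decomposition is:
Bags: B1 = {b, c, d, f}  B2 = {a, b, c, d}  B3 = {c, d, f, g}  B4 = {b, d, e, f}  B5 = {d, e, f, h}
Tree: B1–B2, B1–B3, B1–B4, B4–B5
The largest bag has 4 vertices, giving width 3; this decomposition certifies tw(G) ≤ 3. On the other hand G contains the 4-clique {a, b, c, d}. A clique must lie in a single bag of any decomposition, so no decomposition can have width below 3. The upper and lower bounds meet at 3, so that is the treewidth.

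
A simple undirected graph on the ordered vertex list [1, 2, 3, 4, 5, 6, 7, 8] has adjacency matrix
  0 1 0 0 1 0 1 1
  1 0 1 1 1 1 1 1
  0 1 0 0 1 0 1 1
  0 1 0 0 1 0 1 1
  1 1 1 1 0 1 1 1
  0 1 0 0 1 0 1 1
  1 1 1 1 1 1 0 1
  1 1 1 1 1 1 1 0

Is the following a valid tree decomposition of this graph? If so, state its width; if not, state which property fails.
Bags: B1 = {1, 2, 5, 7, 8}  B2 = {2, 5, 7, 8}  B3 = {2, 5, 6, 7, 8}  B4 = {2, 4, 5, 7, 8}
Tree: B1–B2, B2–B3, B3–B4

No — vertex 3 appears in no bag.

A tree decomposition must satisfy three properties: every vertex lies in some bag; for every edge, both endpoints lie together in some bag; and for every vertex, the bags containing it form a connected subtree. Here vertex 3 appears in no bag, so the decomposition is invalid.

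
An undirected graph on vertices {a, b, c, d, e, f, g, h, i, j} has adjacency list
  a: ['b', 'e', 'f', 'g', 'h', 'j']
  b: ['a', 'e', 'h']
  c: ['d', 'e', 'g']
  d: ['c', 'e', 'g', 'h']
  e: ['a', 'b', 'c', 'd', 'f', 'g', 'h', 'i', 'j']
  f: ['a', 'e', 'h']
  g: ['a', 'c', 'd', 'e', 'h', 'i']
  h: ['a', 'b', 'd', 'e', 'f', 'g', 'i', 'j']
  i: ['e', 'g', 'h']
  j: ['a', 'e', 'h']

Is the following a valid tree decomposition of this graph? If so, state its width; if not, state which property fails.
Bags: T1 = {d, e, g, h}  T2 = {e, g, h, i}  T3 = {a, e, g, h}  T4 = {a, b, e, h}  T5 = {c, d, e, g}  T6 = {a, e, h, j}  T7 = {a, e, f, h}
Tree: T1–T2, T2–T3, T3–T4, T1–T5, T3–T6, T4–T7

Every vertex of G appears in some bag (union = {a, b, c, d, e, f, g, h, i, j}); every edge is covered by a bag; and for each vertex v the set of bags containing v is connected in the bag tree. The decomposition is therefore valid. The largest bag has 4 vertices, so the width is 3.

Yes; width 3.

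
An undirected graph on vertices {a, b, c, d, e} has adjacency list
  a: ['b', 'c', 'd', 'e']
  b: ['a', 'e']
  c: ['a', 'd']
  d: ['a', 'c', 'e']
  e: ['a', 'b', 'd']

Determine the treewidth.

2

A width-2 tree decomposition is:
Bags: B1 = {a, b, e}  B2 = {a, d, e}  B3 = {a, c, d}
Tree: B1–B2, B2–B3
Each bag holds 3 vertices, so the decomposition has width 2, which upper-bounds the treewidth. Conversely, {a, d, e} is a clique of size 3, and the vertices of any clique must share a bag in every tree decomposition; so some bag has ≥ 3 vertices and tw(G) ≥ 2. The upper and lower bounds meet at 2, so that is the treewidth.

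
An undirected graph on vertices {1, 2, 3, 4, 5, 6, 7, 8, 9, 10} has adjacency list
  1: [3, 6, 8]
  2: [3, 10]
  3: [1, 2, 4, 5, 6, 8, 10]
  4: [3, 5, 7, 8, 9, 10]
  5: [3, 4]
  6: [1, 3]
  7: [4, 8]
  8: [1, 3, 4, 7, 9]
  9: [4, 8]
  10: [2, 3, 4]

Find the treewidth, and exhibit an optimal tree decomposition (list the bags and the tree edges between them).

Treewidth 2.
One optimal decomposition is:
Bags: B1 = {4, 7, 8}  B2 = {3, 4, 8}  B3 = {4, 8, 9}  B4 = {3, 4, 10}  B5 = {2, 3, 10}  B6 = {3, 4, 5}  B7 = {1, 3, 8}  B8 = {1, 3, 6}
Tree: B1–B2, B1–B3, B2–B4, B4–B5, B4–B6, B2–B7, B7–B8

Each bag holds 3 vertices, so the decomposition has width 2, which upper-bounds the treewidth. For the lower bound, the 3 vertices {4, 8, 9} are pairwise adjacent, and any tree decomposition puts a clique entirely inside one bag — forcing width ≥ 2. Combining the bounds, tw(G) = 2.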